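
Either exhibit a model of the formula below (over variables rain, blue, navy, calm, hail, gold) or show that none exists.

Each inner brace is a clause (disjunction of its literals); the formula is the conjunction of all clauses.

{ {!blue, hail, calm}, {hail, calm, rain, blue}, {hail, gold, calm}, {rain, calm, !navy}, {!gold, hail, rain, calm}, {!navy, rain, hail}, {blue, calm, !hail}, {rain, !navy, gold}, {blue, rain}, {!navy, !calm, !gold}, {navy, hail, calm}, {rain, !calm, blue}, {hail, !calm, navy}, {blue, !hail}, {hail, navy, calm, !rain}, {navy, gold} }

rain ↦ true; blue ↦ true; navy ↦ true; calm ↦ true; hail ↦ false; gold ↦ false

Suppose blue = true.
Suppose hail = false.
From the singleton clause (calm), calm = true.
From the singleton clause (navy), navy = true.
From the singleton clause (rain), rain = true.
From the singleton clause (!gold), gold = false.
Every clause now holds.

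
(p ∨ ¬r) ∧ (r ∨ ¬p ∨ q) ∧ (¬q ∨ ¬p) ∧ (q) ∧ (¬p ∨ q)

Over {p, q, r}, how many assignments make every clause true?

1

There are 2^3 = 8 truth assignments over (p, q, r).
Split on r. With r = True, the clauses containing r are satisfied and ¬r drops from the rest; 0 of the 2^2 = 4 assignments to the other variables satisfy what remains.
With r = False, by the same count on the reduced clause set, 1 assignment works.
Total: 0 + 1 = 1.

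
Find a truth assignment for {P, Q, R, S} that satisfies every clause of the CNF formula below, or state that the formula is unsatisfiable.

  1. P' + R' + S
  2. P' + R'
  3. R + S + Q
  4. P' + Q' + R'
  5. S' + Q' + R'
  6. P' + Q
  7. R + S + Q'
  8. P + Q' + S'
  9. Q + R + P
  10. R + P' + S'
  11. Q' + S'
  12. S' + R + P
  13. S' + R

Suppose P = 0.
Suppose Q = 0.
The clause (R) is unit, so R = 1.
Every clause is now satisfied; S is unconstrained.

P=0, Q=0, R=1, S=1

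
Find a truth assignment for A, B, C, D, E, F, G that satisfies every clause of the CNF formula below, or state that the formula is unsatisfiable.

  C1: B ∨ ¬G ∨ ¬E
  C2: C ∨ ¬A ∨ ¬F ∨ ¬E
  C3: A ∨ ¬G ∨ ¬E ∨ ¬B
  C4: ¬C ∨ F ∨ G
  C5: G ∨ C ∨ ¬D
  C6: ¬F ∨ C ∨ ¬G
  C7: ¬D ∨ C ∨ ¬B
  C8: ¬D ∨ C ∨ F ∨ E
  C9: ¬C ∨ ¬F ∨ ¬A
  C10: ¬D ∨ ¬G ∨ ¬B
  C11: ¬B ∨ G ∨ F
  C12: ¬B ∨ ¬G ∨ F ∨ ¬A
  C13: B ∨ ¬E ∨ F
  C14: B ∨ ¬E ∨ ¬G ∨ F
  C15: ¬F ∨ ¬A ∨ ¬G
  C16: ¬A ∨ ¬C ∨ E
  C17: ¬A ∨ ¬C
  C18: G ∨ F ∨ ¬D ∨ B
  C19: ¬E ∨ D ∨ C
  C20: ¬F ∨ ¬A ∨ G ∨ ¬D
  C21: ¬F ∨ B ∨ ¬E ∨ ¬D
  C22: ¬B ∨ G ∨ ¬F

A=False, B=False, C=False, D=False, E=False, F=False, G=True

Branch on A: set A = False.
Branch on B: set B = False.
Branch on G: set G = True.
From the singleton clause (¬E), E = False.
Branch on F: set F = False.
Branch on D: set D = False.
Every clause is now satisfied; C is unconstrained.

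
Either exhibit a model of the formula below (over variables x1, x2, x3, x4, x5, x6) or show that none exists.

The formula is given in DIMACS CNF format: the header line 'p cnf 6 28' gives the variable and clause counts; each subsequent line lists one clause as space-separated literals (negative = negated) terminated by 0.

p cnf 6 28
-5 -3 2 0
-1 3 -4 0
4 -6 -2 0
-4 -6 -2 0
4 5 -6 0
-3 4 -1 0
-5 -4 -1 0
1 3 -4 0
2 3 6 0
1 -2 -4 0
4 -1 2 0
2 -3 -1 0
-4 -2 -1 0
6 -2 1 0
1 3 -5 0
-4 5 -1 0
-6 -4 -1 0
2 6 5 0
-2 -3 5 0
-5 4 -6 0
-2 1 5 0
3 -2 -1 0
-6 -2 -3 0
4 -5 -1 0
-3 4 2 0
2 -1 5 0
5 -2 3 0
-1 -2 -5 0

x1 ↦ False,  x2 ↦ False,  x3 ↦ True,  x4 ↦ True,  x5 ↦ False,  x6 ↦ True

Suppose x5 = False.
Suppose x4 = True.
Unit clause (¬x1) forces x1 = False.
Unit clause (x3) forces x3 = True.
Unit clause (¬x2) forces x2 = False.
Unit clause (x6) forces x6 = True.
All clauses are satisfied.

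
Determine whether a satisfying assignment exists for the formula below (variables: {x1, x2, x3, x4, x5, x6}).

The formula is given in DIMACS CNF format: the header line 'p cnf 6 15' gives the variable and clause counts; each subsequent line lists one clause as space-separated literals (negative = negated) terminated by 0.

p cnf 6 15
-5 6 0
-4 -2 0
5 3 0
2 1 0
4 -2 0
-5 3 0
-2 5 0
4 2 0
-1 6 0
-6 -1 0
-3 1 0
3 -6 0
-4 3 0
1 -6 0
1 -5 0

Unsatisfiable

Try x5 = False.
From the singleton clause (x3), x3 = True.
From the singleton clause (¬x2), x2 = False.
From the singleton clause (x1), x1 = True.
From the singleton clause (x4), x4 = True.
From the singleton clause (x6), x6 = True.
But (¬x6) is also a unit clause — contradiction.
So x5 must be the other value — set x5 = True.
From the singleton clause (x6), x6 = True.
From the singleton clause (x3), x3 = True.
From the singleton clause (¬x1), x1 = False.
But (x1) is also a unit clause — contradiction.
Both values of x5 lead to a conflict.
No assignment satisfies every clause.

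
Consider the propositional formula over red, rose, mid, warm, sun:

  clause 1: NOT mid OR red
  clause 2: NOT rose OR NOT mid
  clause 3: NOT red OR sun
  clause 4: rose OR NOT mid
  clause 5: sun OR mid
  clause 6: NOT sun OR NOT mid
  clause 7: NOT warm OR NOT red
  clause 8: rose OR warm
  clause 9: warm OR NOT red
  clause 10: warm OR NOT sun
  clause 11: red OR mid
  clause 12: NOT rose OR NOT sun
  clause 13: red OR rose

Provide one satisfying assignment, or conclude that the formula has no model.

UNSATISFIABLE

Case mid = false:
Unit clause (sun) forces sun = true.
Unit clause (warm) forces warm = true.
Unit clause (NOT red) forces red = false.
That conflicts with the unit clause (red).
Undo mid and try mid = true.
Unit clause (red) forces red = true.
Unit clause (NOT rose) forces rose = false.
That conflicts with the unit clause (rose).
Either choice for mid ends in contradiction.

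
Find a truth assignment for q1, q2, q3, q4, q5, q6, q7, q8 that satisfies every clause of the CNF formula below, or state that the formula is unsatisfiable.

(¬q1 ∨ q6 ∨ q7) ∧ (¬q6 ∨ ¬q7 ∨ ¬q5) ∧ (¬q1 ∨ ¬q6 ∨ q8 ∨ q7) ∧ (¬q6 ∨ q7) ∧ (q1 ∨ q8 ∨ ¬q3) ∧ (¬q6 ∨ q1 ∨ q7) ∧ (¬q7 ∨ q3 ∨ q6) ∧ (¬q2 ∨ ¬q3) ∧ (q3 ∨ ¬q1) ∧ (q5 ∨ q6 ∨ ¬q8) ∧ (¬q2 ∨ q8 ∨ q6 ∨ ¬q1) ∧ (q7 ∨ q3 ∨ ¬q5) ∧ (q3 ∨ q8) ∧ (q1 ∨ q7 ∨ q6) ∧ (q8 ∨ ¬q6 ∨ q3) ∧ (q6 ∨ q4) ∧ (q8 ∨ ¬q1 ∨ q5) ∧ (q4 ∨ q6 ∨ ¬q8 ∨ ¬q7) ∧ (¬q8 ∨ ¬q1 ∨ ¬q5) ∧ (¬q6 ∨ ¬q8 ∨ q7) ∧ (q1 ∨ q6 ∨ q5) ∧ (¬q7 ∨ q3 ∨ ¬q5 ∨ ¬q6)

Try q6 = True.
Unit clause (q7) forces q7 = True.
Unit clause (¬q5) forces q5 = False.
Try q2 = True.
Unit clause (¬q3) forces q3 = False.
Unit clause (¬q1) forces q1 = False.
Unit clause (q8) forces q8 = True.
Every clause is now satisfied; q4 is unconstrained.

q1: False, q2: True, q3: False, q4: False, q5: False, q6: True, q7: True, q8: True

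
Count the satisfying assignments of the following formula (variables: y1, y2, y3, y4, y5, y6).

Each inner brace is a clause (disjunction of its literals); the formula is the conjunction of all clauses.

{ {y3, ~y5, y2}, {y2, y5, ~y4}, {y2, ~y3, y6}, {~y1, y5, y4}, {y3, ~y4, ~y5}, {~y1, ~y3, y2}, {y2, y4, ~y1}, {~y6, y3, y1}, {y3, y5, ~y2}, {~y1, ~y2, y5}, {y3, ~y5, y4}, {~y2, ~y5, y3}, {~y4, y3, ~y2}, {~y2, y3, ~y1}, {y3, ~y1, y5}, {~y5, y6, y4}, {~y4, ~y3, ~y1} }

There are 2^6 = 64 truth assignments over (y1, y2, y3, y4, y5, y6).
Split on y1. With y1 = 1, the clauses containing y1 are satisfied and ~y1 drops from the rest; 1 of the 2^5 = 32 assignments to the other variables satisfy what remains.
With y1 = 0, by the same count on the reduced clause set, 11 assignments work.
Total: 1 + 11 = 12.

12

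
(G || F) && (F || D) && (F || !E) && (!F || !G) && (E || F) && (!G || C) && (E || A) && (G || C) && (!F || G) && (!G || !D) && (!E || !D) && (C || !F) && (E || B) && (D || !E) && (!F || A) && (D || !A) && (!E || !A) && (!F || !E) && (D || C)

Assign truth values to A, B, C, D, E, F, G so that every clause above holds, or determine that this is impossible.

UNSATISFIABLE

Try G = true.
The clause (!F) is unit, so F = false.
The clause (D) is unit, so D = true.
But (!D) is also a unit clause — contradiction.
Backtrack on G: now try G = false.
The clause (F) is unit, so F = true.
But (!F) is also a unit clause — contradiction.
Both values of G lead to a conflict.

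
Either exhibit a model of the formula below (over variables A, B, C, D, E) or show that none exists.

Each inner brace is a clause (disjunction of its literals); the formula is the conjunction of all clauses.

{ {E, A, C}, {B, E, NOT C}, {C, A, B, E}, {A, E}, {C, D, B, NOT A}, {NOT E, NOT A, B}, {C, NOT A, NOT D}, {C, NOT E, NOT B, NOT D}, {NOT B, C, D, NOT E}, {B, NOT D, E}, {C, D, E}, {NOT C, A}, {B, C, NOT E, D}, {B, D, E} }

Try A = false.
Unit clause (E) forces E = true.
Unit clause (NOT C) forces C = false.
Try B = false.
Unit clause (D) forces D = true.
Every clause now holds.

A=false,  B=false,  C=false,  D=true,  E=true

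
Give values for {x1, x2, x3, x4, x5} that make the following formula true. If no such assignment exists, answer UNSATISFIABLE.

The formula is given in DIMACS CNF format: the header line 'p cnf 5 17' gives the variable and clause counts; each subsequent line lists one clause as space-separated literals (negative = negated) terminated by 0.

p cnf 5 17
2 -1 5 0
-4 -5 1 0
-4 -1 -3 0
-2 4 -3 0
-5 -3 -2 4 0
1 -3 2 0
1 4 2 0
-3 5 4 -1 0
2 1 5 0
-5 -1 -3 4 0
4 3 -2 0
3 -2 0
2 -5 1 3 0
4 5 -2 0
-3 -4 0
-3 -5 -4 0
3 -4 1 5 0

x1 ↦ True, x2 ↦ False, x3 ↦ False, x4 ↦ False, x5 ↦ True

Suppose x3 = False.
The clause (¬x2) is unit, so x2 = False.
Suppose x1 = True.
The clause (x5) is unit, so x5 = True.
All clauses hold; x4 can take either value.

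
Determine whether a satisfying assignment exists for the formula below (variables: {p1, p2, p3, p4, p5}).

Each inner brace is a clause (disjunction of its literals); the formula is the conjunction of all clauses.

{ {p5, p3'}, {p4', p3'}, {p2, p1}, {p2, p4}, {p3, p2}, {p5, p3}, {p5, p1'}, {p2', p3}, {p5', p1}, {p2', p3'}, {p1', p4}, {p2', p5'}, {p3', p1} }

No

Suppose p5 = 1.
The clause (p1) is unit, so p1 = 1.
The clause (p4) is unit, so p4 = 1.
The clause (p3') is unit, so p3 = 0.
The clause (p2) is unit, so p2 = 1.
But (p2') is also a unit clause — contradiction.
Undo p5 and try p5 = 0.
The clause (p3') is unit, so p3 = 0.
But (p3) is also a unit clause — contradiction.
Neither p5 = 1 nor p5 = 0 works.
No assignment satisfies every clause.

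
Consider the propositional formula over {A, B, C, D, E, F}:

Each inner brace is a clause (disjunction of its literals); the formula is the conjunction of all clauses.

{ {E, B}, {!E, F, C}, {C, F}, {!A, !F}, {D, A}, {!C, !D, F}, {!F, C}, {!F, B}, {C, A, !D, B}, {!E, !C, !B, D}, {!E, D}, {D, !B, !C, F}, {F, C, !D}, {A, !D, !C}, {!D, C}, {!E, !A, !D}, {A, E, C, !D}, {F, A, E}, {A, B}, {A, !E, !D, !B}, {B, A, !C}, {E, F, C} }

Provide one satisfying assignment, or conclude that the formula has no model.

UNSATISFIABLE

Branch on E: set E = true.
(D) alone gives D = true.
(C) alone gives C = true.
(F) alone gives F = true.
(!A) alone gives A = false.
But (A) is also a unit clause — contradiction.
Backtrack on E: now try E = false.
(B) alone gives B = true.
Branch on C: set C = true.
Branch on A: set A = false.
(D) alone gives D = true.
But (!D) is also a unit clause — contradiction.
Backtrack on A: now try A = true.
(!F) alone gives F = false.
(!D) alone gives D = false.
But (D) is also a unit clause — contradiction.
Either choice for A ends in contradiction.
Backtrack on C: now try C = false.
(F) alone gives F = true.
But (!F) is also a unit clause — contradiction.
Either choice for C ends in contradiction.
Either choice for E ends in contradiction.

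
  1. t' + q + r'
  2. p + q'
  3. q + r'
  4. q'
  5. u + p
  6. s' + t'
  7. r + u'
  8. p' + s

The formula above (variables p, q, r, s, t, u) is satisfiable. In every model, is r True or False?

Suppose r = 1.
(q) alone gives q = 1.
But (q') is also a unit clause — contradiction.
So every satisfying assignment has r = False.

False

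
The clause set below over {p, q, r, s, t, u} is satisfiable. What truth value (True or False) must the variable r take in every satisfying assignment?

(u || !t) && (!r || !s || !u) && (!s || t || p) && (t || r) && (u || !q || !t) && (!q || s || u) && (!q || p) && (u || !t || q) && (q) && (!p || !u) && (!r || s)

Suppose r = false.
(t) alone gives t = true.
(u) alone gives u = true.
(q) alone gives q = true.
(p) alone gives p = true.
Now (!p) is unsatisfied and unit — conflict.
So every satisfying assignment has r = True.

True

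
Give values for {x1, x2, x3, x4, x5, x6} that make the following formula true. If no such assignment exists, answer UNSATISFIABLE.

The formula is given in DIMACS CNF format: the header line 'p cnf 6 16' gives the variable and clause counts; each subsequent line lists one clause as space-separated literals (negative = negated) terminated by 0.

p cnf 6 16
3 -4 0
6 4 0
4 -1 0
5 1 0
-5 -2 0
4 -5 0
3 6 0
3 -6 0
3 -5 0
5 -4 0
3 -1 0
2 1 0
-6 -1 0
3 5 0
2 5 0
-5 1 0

x1 ↦ True; x2 ↦ False; x3 ↦ True; x4 ↦ True; x5 ↦ True; x6 ↦ False

Branch on x3: set x3 = True.
Branch on x6: set x6 = False.
Unit clause (x4) forces x4 = True.
Unit clause (x5) forces x5 = True.
Unit clause (¬x2) forces x2 = False.
Unit clause (x1) forces x1 = True.
This assignment satisfies each clause.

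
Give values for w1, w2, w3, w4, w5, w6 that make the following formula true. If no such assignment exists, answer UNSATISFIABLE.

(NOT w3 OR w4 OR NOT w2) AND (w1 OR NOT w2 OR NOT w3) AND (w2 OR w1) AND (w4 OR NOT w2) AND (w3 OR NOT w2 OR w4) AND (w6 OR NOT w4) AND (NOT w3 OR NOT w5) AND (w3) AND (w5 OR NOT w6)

Unit clause (w3) forces w3 = true.
Unit clause (NOT w5) forces w5 = false.
Unit clause (NOT w6) forces w6 = false.
Unit clause (NOT w4) forces w4 = false.
Unit clause (NOT w2) forces w2 = false.
Unit clause (w1) forces w1 = true.
This assignment satisfies each clause.

w1: true; w2: false; w3: true; w4: false; w5: false; w6: false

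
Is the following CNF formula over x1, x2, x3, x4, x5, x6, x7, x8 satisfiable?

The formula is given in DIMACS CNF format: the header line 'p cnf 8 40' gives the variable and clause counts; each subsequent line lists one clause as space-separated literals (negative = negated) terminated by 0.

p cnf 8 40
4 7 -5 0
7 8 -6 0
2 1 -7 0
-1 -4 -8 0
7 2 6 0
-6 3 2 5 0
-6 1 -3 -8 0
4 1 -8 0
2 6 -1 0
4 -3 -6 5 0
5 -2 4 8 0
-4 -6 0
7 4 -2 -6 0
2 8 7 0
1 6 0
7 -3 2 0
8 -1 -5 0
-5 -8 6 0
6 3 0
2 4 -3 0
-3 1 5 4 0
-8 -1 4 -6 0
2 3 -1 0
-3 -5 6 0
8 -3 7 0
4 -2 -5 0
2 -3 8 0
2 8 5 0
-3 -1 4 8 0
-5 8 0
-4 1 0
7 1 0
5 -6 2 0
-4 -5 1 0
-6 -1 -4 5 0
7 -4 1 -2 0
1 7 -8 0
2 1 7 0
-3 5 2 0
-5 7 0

Satisfiable

Try x4 = True.
(¬x6) alone gives x6 = False.
(x1) alone gives x1 = True.
(¬x8) alone gives x8 = False.
(x2) alone gives x2 = True.
(¬x5) alone gives x5 = False.
(x3) alone gives x3 = True.
(x7) alone gives x7 = True.
All clauses are satisfied.
A satisfying assignment: x1 ↦ True,  x2 ↦ True,  x3 ↦ True,  x4 ↦ True,  x5 ↦ False,  x6 ↦ False,  x7 ↦ True,  x8 ↦ False.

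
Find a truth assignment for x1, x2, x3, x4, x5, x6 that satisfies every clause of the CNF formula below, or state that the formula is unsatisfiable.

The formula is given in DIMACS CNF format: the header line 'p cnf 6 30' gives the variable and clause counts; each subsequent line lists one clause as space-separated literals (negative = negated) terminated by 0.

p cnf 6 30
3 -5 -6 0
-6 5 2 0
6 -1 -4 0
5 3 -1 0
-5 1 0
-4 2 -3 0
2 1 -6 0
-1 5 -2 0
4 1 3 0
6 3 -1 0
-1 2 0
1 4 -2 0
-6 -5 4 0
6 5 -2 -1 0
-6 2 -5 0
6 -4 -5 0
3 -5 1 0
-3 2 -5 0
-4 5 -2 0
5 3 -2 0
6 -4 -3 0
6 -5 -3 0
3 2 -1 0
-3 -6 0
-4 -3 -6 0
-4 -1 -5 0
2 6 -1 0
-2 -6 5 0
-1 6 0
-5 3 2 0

Branch on x5: set x5 = False.
Branch on x6: set x6 = False.
(¬x1) alone gives x1 = False.
Branch on x4: set x4 = True.
(¬x2) alone gives x2 = False.
(¬x3) alone gives x3 = False.
This assignment satisfies each clause.

x1 ↦ False; x2 ↦ False; x3 ↦ False; x4 ↦ True; x5 ↦ False; x6 ↦ False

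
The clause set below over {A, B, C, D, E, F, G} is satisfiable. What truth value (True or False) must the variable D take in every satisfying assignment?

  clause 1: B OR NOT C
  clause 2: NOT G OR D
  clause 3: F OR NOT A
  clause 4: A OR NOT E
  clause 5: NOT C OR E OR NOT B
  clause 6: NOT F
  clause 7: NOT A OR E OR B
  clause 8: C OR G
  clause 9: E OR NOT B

Suppose D = false.
The clause (NOT G) is unit, so G = false.
The clause (NOT F) is unit, so F = false.
The clause (NOT A) is unit, so A = false.
The clause (NOT E) is unit, so E = false.
The clause (C) is unit, so C = true.
The clause (B) is unit, so B = true.
But (NOT B) is also a unit clause — contradiction.
So every satisfying assignment has D = True.

True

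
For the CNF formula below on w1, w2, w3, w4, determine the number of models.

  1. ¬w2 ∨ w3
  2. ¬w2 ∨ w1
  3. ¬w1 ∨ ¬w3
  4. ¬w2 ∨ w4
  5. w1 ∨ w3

4

There are 2^4 = 16 truth assignments over (w1, w2, w3, w4).
Check each against the 5 clauses (columns in the order w1, w2, w3, w4):
  F F F F  ✗ fails (w1 ∨ w3)
  F F F T  ✗ fails (w1 ∨ w3)
  F F T F  ✓ satisfies all
  F F T T  ✓ satisfies all
  F T F F  ✗ fails (¬w2 ∨ w3)
  F T F T  ✗ fails (¬w2 ∨ w3)
  F T T F  ✗ fails (¬w2 ∨ w1)
  F T T T  ✗ fails (¬w2 ∨ w1)
  T F F F  ✓ satisfies all
  T F F T  ✓ satisfies all
  T F T F  ✗ fails (¬w1 ∨ ¬w3)
  T F T T  ✗ fails (¬w1 ∨ ¬w3)
  T T F F  ✗ fails (¬w2 ∨ w3)
  T T F T  ✗ fails (¬w2 ∨ w3)
  T T T F  ✗ fails (¬w1 ∨ ¬w3)
  T T T T  ✗ fails (¬w1 ∨ ¬w3)
4 of the 16 rows are models.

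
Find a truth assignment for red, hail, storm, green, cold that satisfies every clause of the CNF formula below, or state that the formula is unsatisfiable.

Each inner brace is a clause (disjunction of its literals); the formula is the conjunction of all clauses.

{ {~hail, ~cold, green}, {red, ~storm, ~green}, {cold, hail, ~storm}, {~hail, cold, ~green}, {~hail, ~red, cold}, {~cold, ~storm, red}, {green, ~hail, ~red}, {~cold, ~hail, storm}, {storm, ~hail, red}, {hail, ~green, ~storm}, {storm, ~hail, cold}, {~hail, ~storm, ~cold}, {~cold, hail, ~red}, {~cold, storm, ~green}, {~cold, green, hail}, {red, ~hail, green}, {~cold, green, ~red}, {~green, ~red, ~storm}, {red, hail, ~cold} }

red ↦ 1,  hail ↦ 0,  storm ↦ 0,  green ↦ 0,  cold ↦ 0

Try hail = 0.
Try cold = 0.
The clause (~storm) is unit, so storm = 0.
Every clause is now satisfied; red, green are unconstrained.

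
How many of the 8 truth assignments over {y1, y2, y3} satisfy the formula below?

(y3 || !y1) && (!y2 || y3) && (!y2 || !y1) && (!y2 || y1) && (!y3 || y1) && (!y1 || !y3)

There are 2^3 = 8 truth assignments over (y1, y2, y3).
Split on y2. With y2 = true, the clauses containing y2 are satisfied and !y2 drops from the rest; 0 of the 2^2 = 4 assignments to the other variables satisfy what remains.
With y2 = false, by the same count on the reduced clause set, 1 assignment works.
(One model: y1=F, y2=F, y3=F.)
Total: 0 + 1 = 1.

1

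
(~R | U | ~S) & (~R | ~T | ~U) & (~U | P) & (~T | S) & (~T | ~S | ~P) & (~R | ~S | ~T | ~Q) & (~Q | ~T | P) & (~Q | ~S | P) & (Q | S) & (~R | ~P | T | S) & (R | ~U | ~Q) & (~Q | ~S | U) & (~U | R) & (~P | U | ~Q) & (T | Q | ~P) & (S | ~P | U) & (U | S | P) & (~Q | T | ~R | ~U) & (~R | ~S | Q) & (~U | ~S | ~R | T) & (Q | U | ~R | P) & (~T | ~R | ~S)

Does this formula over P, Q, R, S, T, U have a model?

Satisfiable

Suppose U = 0.
Suppose R = 0.
Suppose T = 1.
From the singleton clause (S), S = 1.
From the singleton clause (~P), P = 0.
From the singleton clause (~Q), Q = 0.
All clauses are satisfied.
A satisfying assignment: P=0, Q=0, R=0, S=1, T=1, U=0.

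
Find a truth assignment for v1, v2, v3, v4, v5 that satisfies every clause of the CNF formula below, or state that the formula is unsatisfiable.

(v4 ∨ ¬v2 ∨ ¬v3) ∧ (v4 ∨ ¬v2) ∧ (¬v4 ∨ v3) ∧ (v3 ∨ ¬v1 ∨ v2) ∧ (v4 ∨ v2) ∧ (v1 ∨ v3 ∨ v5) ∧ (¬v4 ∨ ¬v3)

UNSATISFIABLE

Branch on v4: set v4 = True.
(v3) alone gives v3 = True.
But (¬v3) is also a unit clause — contradiction.
Undo v4 and try v4 = False.
(¬v2) alone gives v2 = False.
But (v2) is also a unit clause — contradiction.
Both values of v4 lead to a conflict.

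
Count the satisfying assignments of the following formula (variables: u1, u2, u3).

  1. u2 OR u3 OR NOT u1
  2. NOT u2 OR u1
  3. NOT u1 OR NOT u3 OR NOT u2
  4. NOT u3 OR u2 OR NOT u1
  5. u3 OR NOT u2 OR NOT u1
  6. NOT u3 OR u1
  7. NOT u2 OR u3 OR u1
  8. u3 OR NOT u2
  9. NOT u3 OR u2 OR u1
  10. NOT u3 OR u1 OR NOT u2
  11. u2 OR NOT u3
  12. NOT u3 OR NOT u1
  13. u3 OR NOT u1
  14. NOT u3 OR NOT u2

1

There are 2^3 = 8 truth assignments over (u1, u2, u3).
Split on u2. With u2 = true, the clauses containing u2 are satisfied and NOT u2 drops from the rest; 0 of the 2^2 = 4 assignments to the other variables satisfy what remains.
With u2 = false, by the same count on the reduced clause set, 1 assignment works.
Total: 0 + 1 = 1.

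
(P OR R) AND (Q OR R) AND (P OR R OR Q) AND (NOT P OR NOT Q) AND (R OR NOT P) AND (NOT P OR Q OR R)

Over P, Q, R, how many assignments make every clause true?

There are 2^3 = 8 truth assignments over (P, Q, R).
Check each against the 6 clauses (columns in the order P, Q, R):
  F F F  ✗ fails (P OR R)
  F F T  ✓ satisfies all
  F T F  ✗ fails (P OR R)
  F T T  ✓ satisfies all
  T F F  ✗ fails (Q OR R)
  T F T  ✓ satisfies all
  T T F  ✗ fails (NOT P OR NOT Q)
  T T T  ✗ fails (NOT P OR NOT Q)
3 of the 8 rows are models.

3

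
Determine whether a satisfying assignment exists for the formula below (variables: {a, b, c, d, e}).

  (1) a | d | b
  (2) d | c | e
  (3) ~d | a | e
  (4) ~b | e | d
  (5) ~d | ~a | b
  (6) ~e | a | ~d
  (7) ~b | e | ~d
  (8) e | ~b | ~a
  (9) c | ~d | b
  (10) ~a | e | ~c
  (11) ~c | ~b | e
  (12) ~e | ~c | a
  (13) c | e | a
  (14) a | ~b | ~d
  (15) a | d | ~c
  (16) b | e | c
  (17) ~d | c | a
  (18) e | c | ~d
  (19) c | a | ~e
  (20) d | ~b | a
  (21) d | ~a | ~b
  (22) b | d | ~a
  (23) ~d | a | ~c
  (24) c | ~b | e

Yes, satisfiable

Case a = 1:
Case d = 1:
(b) alone gives b = 1.
(e) alone gives e = 1.
All clauses hold; c can take either value.
A satisfying assignment: a=1, b=1, c=0, d=1, e=1.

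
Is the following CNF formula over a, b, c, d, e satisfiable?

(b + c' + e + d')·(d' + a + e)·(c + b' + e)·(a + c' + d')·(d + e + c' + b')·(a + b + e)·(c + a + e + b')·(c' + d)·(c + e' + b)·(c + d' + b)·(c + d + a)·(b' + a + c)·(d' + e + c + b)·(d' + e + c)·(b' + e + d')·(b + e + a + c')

Satisfiable

Try c = 0.
Try b = 1.
The clause (e) is unit, so e = 1.
The clause (a) is unit, so a = 1.
No clause remains; d is free.
A satisfying assignment: a: 1; b: 1; c: 0; d: 0; e: 1.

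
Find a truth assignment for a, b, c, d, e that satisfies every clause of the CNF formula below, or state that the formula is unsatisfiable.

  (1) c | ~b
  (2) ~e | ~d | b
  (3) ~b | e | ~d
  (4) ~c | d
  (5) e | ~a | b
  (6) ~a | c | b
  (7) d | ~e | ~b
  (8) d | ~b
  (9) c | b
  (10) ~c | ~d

UNSATISFIABLE

Branch on c: set c = 1.
The clause (d) is unit, so d = 1.
But (~d) is also a unit clause — contradiction.
Undo c and try c = 0.
The clause (~b) is unit, so b = 0.
But (b) is also a unit clause — contradiction.
Either choice for c ends in contradiction.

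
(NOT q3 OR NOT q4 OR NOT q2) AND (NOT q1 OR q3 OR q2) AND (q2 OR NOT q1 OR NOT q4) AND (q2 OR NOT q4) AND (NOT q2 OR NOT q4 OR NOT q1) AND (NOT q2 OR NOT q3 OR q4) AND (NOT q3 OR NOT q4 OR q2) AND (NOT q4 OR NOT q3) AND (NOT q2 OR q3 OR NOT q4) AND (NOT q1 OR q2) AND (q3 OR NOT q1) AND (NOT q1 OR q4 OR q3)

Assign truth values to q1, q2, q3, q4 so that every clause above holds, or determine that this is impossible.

Case q2 = true:
Case q3 = false:
The clause (NOT q4) is unit, so q4 = false.
The clause (NOT q1) is unit, so q1 = false.
All clauses are satisfied.

q1 ↦ false,  q2 ↦ true,  q3 ↦ false,  q4 ↦ false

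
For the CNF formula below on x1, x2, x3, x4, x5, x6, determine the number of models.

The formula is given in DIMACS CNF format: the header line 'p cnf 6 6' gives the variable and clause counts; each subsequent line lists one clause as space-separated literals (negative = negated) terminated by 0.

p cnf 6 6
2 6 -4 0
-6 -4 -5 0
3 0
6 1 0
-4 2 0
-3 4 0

4

There are 2^6 = 64 truth assignments over (x1, x2, x3, x4, x5, x6).
Split on x5. With x5 = True, the clauses containing x5 are satisfied and ¬x5 drops from the rest; 1 of the 2^5 = 32 assignments to the other variables satisfy what remains.
With x5 = False, by the same count on the reduced clause set, 3 assignments work.
(One model: x1=F, x2=T, x3=T, x4=T, x5=F, x6=T.)
Total: 1 + 3 = 4.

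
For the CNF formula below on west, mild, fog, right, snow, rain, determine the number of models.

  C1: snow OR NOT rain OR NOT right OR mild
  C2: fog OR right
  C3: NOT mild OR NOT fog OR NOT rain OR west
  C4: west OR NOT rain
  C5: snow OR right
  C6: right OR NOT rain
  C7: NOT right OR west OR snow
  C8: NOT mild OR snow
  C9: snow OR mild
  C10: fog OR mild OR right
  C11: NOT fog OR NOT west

There are 2^6 = 64 truth assignments over (west, mild, fog, right, snow, rain).
Split on rain. With rain = true, the clauses containing rain are satisfied and NOT rain drops from the rest; 2 of the 2^5 = 32 assignments to the other variables satisfy what remains.
With rain = false, by the same count on the reduced clause set, 8 assignments work.
(One model: west=F, mild=F, fog=F, right=T, snow=T, rain=F.)
Total: 2 + 8 = 10.

10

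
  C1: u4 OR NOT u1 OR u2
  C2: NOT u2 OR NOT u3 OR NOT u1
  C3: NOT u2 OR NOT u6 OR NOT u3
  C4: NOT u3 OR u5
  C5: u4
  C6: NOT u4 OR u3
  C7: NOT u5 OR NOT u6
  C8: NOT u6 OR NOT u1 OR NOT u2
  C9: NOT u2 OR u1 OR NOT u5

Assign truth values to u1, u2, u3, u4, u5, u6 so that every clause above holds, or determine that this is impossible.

(u4) alone gives u4 = true.
(u3) alone gives u3 = true.
(u5) alone gives u5 = true.
(NOT u6) alone gives u6 = false.
Try u2 = false.
Every clause is now satisfied; u1 is unconstrained.

u1 ↦ true, u2 ↦ false, u3 ↦ true, u4 ↦ true, u5 ↦ true, u6 ↦ false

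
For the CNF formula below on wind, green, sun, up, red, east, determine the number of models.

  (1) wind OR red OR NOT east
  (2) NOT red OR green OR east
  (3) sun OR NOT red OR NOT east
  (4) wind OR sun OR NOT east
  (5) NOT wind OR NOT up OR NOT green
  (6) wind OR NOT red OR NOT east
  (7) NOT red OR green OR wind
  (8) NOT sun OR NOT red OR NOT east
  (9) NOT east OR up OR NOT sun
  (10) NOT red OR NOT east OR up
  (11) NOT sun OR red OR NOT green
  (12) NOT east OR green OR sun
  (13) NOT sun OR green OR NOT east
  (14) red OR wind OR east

There are 2^6 = 64 truth assignments over (wind, green, sun, up, red, east).
Split on sun. With sun = true, the clauses containing sun are satisfied and NOT sun drops from the rest; 5 of the 2^5 = 32 assignments to the other variables satisfy what remains.
With sun = false, by the same count on the reduced clause set, 7 assignments work.
(One model: wind=F, green=T, sun=F, up=F, red=T, east=F.)
Total: 5 + 7 = 12.

12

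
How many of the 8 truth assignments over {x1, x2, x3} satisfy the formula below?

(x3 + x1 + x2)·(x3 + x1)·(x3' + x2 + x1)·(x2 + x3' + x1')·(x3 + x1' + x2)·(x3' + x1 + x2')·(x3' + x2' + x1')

There are 2^3 = 8 truth assignments over (x1, x2, x3).
Check each against the 7 clauses (columns in the order x1, x2, x3):
  F F F  ✗ fails (x3 + x1 + x2)
  F F T  ✗ fails (x3' + x2 + x1)
  F T F  ✗ fails (x3 + x1)
  F T T  ✗ fails (x3' + x1 + x2')
  T F F  ✗ fails (x3 + x1' + x2)
  T F T  ✗ fails (x2 + x3' + x1')
  T T F  ✓ satisfies all
  T T T  ✗ fails (x3' + x2' + x1')
1 of the 8 rows is a model.

1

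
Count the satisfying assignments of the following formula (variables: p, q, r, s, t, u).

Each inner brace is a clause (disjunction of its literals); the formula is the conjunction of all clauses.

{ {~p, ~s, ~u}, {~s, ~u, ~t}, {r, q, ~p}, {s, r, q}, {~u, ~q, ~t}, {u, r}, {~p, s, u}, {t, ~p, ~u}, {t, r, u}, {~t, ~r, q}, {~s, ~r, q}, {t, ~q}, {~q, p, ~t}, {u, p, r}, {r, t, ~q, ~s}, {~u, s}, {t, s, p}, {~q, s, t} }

There are 2^6 = 64 truth assignments over (p, q, r, s, t, u).
Split on s. With s = 1, the clauses containing s are satisfied and ~s drops from the rest; 2 of the 2^5 = 32 assignments to the other variables satisfy what remains.
With s = 0, by the same count on the reduced clause set, 0 assignments work.
(One model: p=F, q=F, r=F, s=T, t=F, u=T.)
Total: 2 + 0 = 2.

2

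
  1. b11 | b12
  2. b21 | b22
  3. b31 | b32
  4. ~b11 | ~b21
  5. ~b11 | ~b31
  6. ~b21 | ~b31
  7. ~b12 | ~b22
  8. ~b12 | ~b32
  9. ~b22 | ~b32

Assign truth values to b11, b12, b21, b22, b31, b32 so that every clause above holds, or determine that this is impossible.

UNSATISFIABLE

Suppose b11 = 1.
Unit clause (~b21) forces b21 = 0.
Unit clause (b22) forces b22 = 1.
Unit clause (~b31) forces b31 = 0.
Unit clause (b32) forces b32 = 1.
That conflicts with the unit clause (~b32).
That branch fails; take b11 = 0 instead.
Unit clause (b12) forces b12 = 1.
Unit clause (~b22) forces b22 = 0.
Unit clause (b21) forces b21 = 1.
Unit clause (~b31) forces b31 = 0.
Unit clause (b32) forces b32 = 1.
That conflicts with the unit clause (~b32).
Both values of b11 lead to a conflict.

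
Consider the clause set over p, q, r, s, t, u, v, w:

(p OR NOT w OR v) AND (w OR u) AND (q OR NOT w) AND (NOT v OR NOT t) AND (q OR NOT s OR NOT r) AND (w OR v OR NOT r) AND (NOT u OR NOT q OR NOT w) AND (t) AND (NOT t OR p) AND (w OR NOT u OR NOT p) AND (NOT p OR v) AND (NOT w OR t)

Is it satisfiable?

No

The clause (t) is unit, so t = true.
The clause (NOT v) is unit, so v = false.
The clause (p) is unit, so p = true.
But (NOT p) is also a unit clause — contradiction.
No assignment satisfies every clause.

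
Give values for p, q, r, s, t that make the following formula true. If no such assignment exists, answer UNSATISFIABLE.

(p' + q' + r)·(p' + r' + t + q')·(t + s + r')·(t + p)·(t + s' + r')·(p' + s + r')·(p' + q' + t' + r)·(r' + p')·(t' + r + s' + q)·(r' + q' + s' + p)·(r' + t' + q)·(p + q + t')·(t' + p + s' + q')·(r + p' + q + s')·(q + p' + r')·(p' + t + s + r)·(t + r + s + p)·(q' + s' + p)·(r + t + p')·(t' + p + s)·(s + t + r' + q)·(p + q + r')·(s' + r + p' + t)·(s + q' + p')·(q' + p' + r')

p ↦ 1, q ↦ 0, r ↦ 0, s ↦ 0, t ↦ 1

Case t = 1:
Case r = 0:
Case p = 1:
(q') alone gives q = 0.
(s') alone gives s = 0.
This assignment satisfies each clause.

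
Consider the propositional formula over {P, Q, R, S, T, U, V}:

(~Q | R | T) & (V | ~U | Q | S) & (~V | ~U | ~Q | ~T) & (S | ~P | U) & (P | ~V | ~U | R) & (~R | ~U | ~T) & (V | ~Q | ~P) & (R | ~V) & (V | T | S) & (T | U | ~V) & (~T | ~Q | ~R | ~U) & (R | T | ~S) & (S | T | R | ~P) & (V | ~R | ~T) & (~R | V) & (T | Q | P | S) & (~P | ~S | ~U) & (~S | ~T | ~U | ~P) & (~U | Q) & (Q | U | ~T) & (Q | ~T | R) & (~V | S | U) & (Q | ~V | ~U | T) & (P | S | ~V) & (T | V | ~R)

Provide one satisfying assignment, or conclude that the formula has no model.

P ↦ 1, Q ↦ 1, R ↦ 1, S ↦ 0, T ↦ 0, U ↦ 1, V ↦ 1

Case R = 1:
From the singleton clause (V), V = 1.
Case U = 1:
From the singleton clause (~T), T = 0.
From the singleton clause (Q), Q = 1.
Case P = 1:
From the singleton clause (~S), S = 0.
All clauses are satisfied.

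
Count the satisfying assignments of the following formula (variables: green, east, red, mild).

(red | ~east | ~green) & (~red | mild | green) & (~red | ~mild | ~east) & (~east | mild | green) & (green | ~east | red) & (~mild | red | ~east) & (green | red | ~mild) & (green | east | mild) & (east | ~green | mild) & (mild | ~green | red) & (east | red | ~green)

There are 2^4 = 16 truth assignments over (green, east, red, mild).
Check each against the 11 clauses (columns in the order green, east, red, mild):
  F F F F  ✗ fails (green | east | mild)
  F F F T  ✗ fails (green | red | ~mild)
  F F T F  ✗ fails (~red | mild | green)
  F F T T  ✓ satisfies all
  F T F F  ✗ fails (~east | mild | green)
  F T F T  ✗ fails (green | ~east | red)
  F T T F  ✗ fails (~red | mild | green)
  F T T T  ✗ fails (~red | ~mild | ~east)
  T F F F  ✗ fails (east | ~green | mild)
  T F F T  ✗ fails (east | red | ~green)
  T F T F  ✗ fails (east | ~green | mild)
  T F T T  ✓ satisfies all
  T T F F  ✗ fails (red | ~east | ~green)
  T T F T  ✗ fails (red | ~east | ~green)
  T T T F  ✓ satisfies all
  T T T T  ✗ fails (~red | ~mild | ~east)
3 of the 16 rows are models.

3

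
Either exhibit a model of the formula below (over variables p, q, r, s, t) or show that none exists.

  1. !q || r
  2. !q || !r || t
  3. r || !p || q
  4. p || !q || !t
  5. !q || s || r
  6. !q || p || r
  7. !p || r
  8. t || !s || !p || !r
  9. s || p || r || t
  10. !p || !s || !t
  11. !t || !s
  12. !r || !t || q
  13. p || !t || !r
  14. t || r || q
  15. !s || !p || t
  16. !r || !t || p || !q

Try q = false.
Try r = true.
(!t) alone gives t = false.
Try s = false.
Every clause is now satisfied; p is unconstrained.

p: true, q: false, r: true, s: false, t: false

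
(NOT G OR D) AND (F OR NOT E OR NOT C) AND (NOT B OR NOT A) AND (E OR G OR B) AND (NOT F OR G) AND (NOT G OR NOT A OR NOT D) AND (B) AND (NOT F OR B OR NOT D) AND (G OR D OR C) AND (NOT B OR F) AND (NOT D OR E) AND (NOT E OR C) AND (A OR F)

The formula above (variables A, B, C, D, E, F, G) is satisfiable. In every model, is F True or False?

Suppose F = false.
The clause (B) is unit, so B = true.
But (NOT B) is also a unit clause — contradiction.
So every satisfying assignment has F = True.

True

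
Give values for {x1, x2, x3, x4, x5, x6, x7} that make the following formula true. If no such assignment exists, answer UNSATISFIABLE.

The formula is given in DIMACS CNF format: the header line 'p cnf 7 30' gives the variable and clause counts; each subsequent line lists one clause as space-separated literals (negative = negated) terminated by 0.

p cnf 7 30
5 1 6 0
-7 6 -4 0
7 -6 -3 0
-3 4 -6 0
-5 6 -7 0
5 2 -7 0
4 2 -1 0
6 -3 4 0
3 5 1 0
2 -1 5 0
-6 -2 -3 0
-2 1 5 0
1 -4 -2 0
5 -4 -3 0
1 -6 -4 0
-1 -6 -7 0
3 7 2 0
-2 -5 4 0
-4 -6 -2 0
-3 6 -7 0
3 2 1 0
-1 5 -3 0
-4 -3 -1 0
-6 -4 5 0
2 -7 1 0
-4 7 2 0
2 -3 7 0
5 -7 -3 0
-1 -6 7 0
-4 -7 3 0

x1 ↦ True, x2 ↦ True, x3 ↦ False, x4 ↦ True, x5 ↦ True, x6 ↦ False, x7 ↦ False

Branch on x5: set x5 = True.
Branch on x6: set x6 = False.
Unit clause (¬x7) forces x7 = False.
Branch on x3: set x3 = False.
Unit clause (x2) forces x2 = True.
Unit clause (x4) forces x4 = True.
Unit clause (x1) forces x1 = True.
Every clause now holds.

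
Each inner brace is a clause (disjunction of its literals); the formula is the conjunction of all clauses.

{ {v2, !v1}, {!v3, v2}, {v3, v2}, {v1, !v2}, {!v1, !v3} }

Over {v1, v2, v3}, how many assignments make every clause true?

There are 2^3 = 8 truth assignments over (v1, v2, v3).
Check each against the 5 clauses (columns in the order v1, v2, v3):
  F F F  ✗ fails (v3 || v2)
  F F T  ✗ fails (!v3 || v2)
  F T F  ✗ fails (v1 || !v2)
  F T T  ✗ fails (v1 || !v2)
  T F F  ✗ fails (v2 || !v1)
  T F T  ✗ fails (v2 || !v1)
  T T F  ✓ satisfies all
  T T T  ✗ fails (!v1 || !v3)
1 of the 8 rows is a model.

1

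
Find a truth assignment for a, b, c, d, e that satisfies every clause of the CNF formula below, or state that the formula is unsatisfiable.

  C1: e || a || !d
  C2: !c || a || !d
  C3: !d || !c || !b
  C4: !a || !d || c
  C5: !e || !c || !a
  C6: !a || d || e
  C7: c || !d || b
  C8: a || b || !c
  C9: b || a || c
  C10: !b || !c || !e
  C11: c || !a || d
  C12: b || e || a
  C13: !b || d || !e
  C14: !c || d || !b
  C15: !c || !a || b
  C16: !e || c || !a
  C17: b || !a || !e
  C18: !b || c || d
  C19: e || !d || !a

Branch on e: set e = true.
Branch on c: set c = false.
Unit clause (!a) forces a = false.
Unit clause (b) forces b = true.
Unit clause (d) forces d = true.
This assignment satisfies each clause.

a=false; b=true; c=false; d=true; e=true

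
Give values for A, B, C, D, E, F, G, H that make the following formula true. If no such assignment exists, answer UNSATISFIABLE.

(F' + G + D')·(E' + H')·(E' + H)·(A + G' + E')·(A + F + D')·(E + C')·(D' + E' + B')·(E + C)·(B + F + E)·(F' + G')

UNSATISFIABLE

Branch on E: set E = 0.
The clause (C') is unit, so C = 0.
Now (C) is unsatisfied and unit — conflict.
Backtrack on E: now try E = 1.
The clause (H') is unit, so H = 0.
Now (H) is unsatisfied and unit — conflict.
Either choice for E ends in contradiction.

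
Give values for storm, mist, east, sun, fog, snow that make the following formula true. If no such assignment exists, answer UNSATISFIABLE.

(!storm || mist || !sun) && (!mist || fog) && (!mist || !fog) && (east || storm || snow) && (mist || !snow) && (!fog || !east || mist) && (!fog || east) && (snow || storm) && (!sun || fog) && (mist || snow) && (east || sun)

UNSATISFIABLE

Branch on mist: set mist = false.
Unit clause (!snow) forces snow = false.
But (snow) is also a unit clause — contradiction.
Undo mist and try mist = true.
Unit clause (fog) forces fog = true.
But (!fog) is also a unit clause — contradiction.
Neither mist = true nor mist = false works.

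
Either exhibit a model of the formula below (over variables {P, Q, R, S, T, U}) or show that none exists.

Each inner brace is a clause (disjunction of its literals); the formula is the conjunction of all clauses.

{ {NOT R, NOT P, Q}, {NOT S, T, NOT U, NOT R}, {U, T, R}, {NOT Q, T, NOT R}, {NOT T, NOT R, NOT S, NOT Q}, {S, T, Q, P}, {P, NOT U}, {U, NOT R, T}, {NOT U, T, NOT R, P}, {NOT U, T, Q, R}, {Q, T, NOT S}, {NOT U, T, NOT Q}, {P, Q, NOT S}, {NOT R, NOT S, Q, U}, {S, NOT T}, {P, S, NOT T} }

P ↦ false, Q ↦ true, R ↦ false, S ↦ true, T ↦ true, U ↦ false

Branch on P: set P = false.
(NOT U) alone gives U = false.
Branch on T: set T = true.
(S) alone gives S = true.
(Q) alone gives Q = true.
(NOT R) alone gives R = false.
This assignment satisfies each clause.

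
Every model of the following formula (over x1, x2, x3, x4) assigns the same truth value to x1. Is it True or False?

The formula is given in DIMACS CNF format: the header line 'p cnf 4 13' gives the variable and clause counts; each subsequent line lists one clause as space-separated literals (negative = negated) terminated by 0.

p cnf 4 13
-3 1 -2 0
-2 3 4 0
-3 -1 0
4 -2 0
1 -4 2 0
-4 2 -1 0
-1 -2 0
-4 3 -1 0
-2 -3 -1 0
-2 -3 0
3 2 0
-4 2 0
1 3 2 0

False

Suppose x1 = True.
From the singleton clause (¬x3), x3 = False.
From the singleton clause (¬x2), x2 = False.
Now (x2) is unsatisfied and unit — conflict.
So every satisfying assignment has x1 = False.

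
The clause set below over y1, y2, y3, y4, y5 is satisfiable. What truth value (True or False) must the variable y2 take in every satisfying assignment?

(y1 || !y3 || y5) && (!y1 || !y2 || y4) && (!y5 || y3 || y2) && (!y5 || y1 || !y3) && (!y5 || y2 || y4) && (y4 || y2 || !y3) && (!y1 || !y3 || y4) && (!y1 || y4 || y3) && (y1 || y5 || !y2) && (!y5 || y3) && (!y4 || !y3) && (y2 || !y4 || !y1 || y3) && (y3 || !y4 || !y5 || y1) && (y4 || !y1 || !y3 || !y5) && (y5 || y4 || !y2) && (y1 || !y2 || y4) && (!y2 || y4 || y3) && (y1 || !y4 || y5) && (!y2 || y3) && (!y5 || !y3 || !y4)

False

Suppose y2 = true.
The clause (y3) is unit, so y3 = true.
The clause (!y4) is unit, so y4 = false.
The clause (!y1) is unit, so y1 = false.
That conflicts with the unit clause (y1).
So every satisfying assignment has y2 = False.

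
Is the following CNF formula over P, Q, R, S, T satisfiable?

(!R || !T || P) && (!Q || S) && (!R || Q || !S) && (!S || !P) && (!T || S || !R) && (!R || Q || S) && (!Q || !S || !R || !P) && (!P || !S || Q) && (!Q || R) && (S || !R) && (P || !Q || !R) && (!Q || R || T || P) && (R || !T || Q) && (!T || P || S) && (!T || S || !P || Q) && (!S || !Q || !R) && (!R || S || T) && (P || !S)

Case Q = false:
Case R = false:
Unit clause (!T) forces T = false.
Case S = false:
All clauses hold; P can take either value.
A satisfying assignment: P ↦ true; Q ↦ false; R ↦ false; S ↦ false; T ↦ false.

Yes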